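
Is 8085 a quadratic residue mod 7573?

no

(8085/7573)
  = (512/7573)    [8085 ≡ 512 mod 7573]
  = -(1/7573)    [7573 ≡ 5 mod 8 ⇒ (2/7573)^9 = -1]
  = -1    [(1/7573) = 1]
The Legendre symbol is -1, so x^2 ≡ 8085 (mod 7573) has no solution.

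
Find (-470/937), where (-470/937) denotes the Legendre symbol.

1

Pull out -1: (-470/937) = (-1/937)·(470/937). Since 937 ≡ 1 (mod 4), (-1/937) = +1. Now have (470/937).
Factor out 2: 470 = 2·235. Since 937 ≡ 1 (mod 8), (2/937) = +1. Now have (235/937).
937 ≡ 1 (mod 4), so quadratic reciprocity gives (235/937) = (937/235). Reduce: 937 ≡ 232 (mod 235). Now have (232/235).
Factor out 2: 232 = 2^3·29. Since 235 ≡ 3 (mod 8), (2/235) = -1, and (2/235)^3 = -1. Now have -(29/235).
29 ≡ 1 (mod 4), so quadratic reciprocity gives (29/235) = (235/29). Reduce: 235 ≡ 3 (mod 29). Now have -(3/29).
29 ≡ 1 (mod 4), so quadratic reciprocity gives (3/29) = (29/3). Reduce: 29 ≡ 2 (mod 3). Now have -(2/3).
Factor out 2: 2 = 2. Since 3 ≡ 3 (mod 8), (2/3) = -1. Now have (1/3).
(1/3) = 1. Collecting the sign factors: 1.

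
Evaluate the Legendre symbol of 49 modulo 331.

1

49 ≡ 1 (mod 4), so quadratic reciprocity gives (49 / 331) = (331 / 49). Reduce: 331 ≡ 37 (mod 49). Now have (37 / 49).
37 ≡ 1 (mod 4), so quadratic reciprocity gives (37 / 49) = (49 / 37). Reduce: 49 ≡ 12 (mod 37). Now have (12 / 37).
Factor out 2: 12 = 2^2·3. Since 37 ≡ 5 (mod 8), (2 / 37) = -1, and (2 / 37)^2 = +1. Now have (3 / 37).
37 ≡ 1 (mod 4), so quadratic reciprocity gives (3 / 37) = (37 / 3). Reduce: 37 ≡ 1 (mod 3). Now have (1 / 3).
(1 / 3) = 1. Collecting the sign factors: 1.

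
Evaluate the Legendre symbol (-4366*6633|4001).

-1

By multiplicativity, (-4366·6633|4001) = (-4366|4001)·(6633|4001).
First factor (-4366|4001):
Pull out -1: (-4366|4001) = (-1|4001)·(4366|4001). Since 4001 ≡ 1 (mod 4), (-1|4001) = +1. Now have (4366|4001).
Reduce the numerator: 4366 ≡ 365 (mod 4001), so (4366|4001) = (365|4001).
365 ≡ 1 (mod 4), so quadratic reciprocity gives (365|4001) = (4001|365). Reduce: 4001 ≡ 351 (mod 365). Now have (351|365).
365 ≡ 1 (mod 4), so quadratic reciprocity gives (351|365) = (365|351). Reduce: 365 ≡ 14 (mod 351). Now have (14|351).
Factor out 2: 14 = 2·7. Since 351 ≡ 7 (mod 8), (2|351) = +1. Now have (7|351).
Both 7 ≡ 3 and 351 ≡ 3 (mod 4), so reciprocity gives (7|351) = -(351|7). Reduce: 351 ≡ 1 (mod 7). Now have -(1|7).
(1|7) = 1. Collecting the sign factors: -1.
Second factor (6633|4001):
Reduce the numerator: 6633 ≡ 2632 (mod 4001), so (6633|4001) = (2632|4001).
Factor out 2: 2632 = 2^3·329. Since 4001 ≡ 1 (mod 8), (2|4001) = +1, and (2|4001)^3 = +1. Now have (329|4001).
329 ≡ 1 (mod 4), so quadratic reciprocity gives (329|4001) = (4001|329). Reduce: 4001 ≡ 53 (mod 329). Now have (53|329).
53 ≡ 1 (mod 4), so quadratic reciprocity gives (53|329) = (329|53). Reduce: 329 ≡ 11 (mod 53). Now have (11|53).
53 ≡ 1 (mod 4), so quadratic reciprocity gives (11|53) = (53|11). Reduce: 53 ≡ 9 (mod 11). Now have (9|11).
9 ≡ 1 (mod 4), so quadratic reciprocity gives (9|11) = (11|9). Reduce: 11 ≡ 2 (mod 9). Now have (2|9).
Factor out 2: 2 = 2. Since 9 ≡ 1 (mod 8), (2|9) = +1. Now have (1|9).
(1|9) = 1. Collecting the sign factors: 1.
Product: (-1)·(1) = -1.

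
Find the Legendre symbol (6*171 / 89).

By multiplicativity, (6·171 / 89) = (6 / 89)·(171 / 89).
First factor (6 / 89):
(6 / 89)
  = (3 / 89)    [89 ≡ 1 mod 8 ⇒ (2 / 89) = +1]
  = (89 / 3)    [QR: 89 ≡ 1 mod 4, sign kept]
  = (2 / 3)    [89 ≡ 2 mod 3]
  = -(1 / 3)    [3 ≡ 3 mod 8 ⇒ (2 / 3) = -1]
  = -1    [(1 / 3) = 1]
Second factor (171 / 89):
(171 / 89)
  = (82 / 89)    [171 ≡ 82 mod 89]
  = (41 / 89)    [89 ≡ 1 mod 8 ⇒ (2 / 89) = +1]
  = (89 / 41)    [QR: 41 ≡ 1 mod 4, sign kept]
  = (7 / 41)    [89 ≡ 7 mod 41]
  = (41 / 7)    [QR: 41 ≡ 1 mod 4, sign kept]
  = (6 / 7)    [41 ≡ 6 mod 7]
  = (3 / 7)    [7 ≡ 7 mod 8 ⇒ (2 / 7) = +1]
  = -(7 / 3)    [QR: both ≡ 3 mod 4, sign flips]
  = -(1 / 3)    [7 ≡ 1 mod 3]
  = -1    [(1 / 3) = 1]
Product: (-1)·(-1) = 1.

1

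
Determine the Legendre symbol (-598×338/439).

By multiplicativity, (-598·338/439) = (-598/439)·(338/439).
First factor (-598/439):
Pull out -1: (-598/439) = (-1/439)·(598/439). Since 439 ≡ 3 (mod 4), (-1/439) = -1. Now have -(598/439).
Reduce the numerator: 598 ≡ 159 (mod 439), so (598/439) = (159/439).
Both 159 ≡ 3 and 439 ≡ 3 (mod 4), so reciprocity gives (159/439) = -(439/159). Reduce: 439 ≡ 121 (mod 159). Now have (121/159).
121 ≡ 1 (mod 4), so quadratic reciprocity gives (121/159) = (159/121). Reduce: 159 ≡ 38 (mod 121). Now have (38/121).
Factor out 2: 38 = 2·19. Since 121 ≡ 1 (mod 8), (2/121) = +1. Now have (19/121).
121 ≡ 1 (mod 4), so quadratic reciprocity gives (19/121) = (121/19). Reduce: 121 ≡ 7 (mod 19). Now have (7/19).
Both 7 ≡ 3 and 19 ≡ 3 (mod 4), so reciprocity gives (7/19) = -(19/7). Reduce: 19 ≡ 5 (mod 7). Now have -(5/7).
5 ≡ 1 (mod 4), so quadratic reciprocity gives (5/7) = (7/5). Reduce: 7 ≡ 2 (mod 5). Now have -(2/5).
Factor out 2: 2 = 2. Since 5 ≡ 5 (mod 8), (2/5) = -1. Now have (1/5).
(1/5) = 1. Collecting the sign factors: 1.
Second factor (338/439):
Factor out 2: 338 = 2·169. Since 439 ≡ 7 (mod 8), (2/439) = +1. Now have (169/439).
169 ≡ 1 (mod 4), so quadratic reciprocity gives (169/439) = (439/169). Reduce: 439 ≡ 101 (mod 169). Now have (101/169).
101 ≡ 1 (mod 4), so quadratic reciprocity gives (101/169) = (169/101). Reduce: 169 ≡ 68 (mod 101). Now have (68/101).
Factor out 2: 68 = 2^2·17. Since 101 ≡ 5 (mod 8), (2/101) = -1, and (2/101)^2 = +1. Now have (17/101).
17 ≡ 1 (mod 4), so quadratic reciprocity gives (17/101) = (101/17). Reduce: 101 ≡ 16 (mod 17). Now have (16/17).
Factor out 2: 16 = 2^4. Since 17 ≡ 1 (mod 8), (2/17) = +1, and (2/17)^4 = +1. Now have (1/17).
(1/17) = 1. Collecting the sign factors: 1.
Product: (1)·(1) = 1.

1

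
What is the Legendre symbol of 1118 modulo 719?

-1

(1118/719)
  = (399/719)    [1118 ≡ 399 mod 719]
  = -(719/399)    [QR: both ≡ 3 mod 4, sign flips]
  = -(320/399)    [719 ≡ 320 mod 399]
  = -(5/399)    [399 ≡ 7 mod 8 ⇒ (2/399)^6 = +1]
  = -(399/5)    [QR: 5 ≡ 1 mod 4, sign kept]
  = -(4/5)    [399 ≡ 4 mod 5]
  = -(1/5)    [5 ≡ 5 mod 8 ⇒ (2/5)^2 = +1]
  = -1    [(1/5) = 1]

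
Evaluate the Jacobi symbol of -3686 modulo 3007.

(-3686|3007)
  = -(3686|3007)    [3007 ≡ 3 mod 4 ⇒ (-1|3007) = -1]
  = -(679|3007)    [3686 ≡ 679 mod 3007]
  = (3007|679)    [QR: both ≡ 3 mod 4, sign flips]
  = (291|679)    [3007 ≡ 291 mod 679]
  = -(679|291)    [QR: both ≡ 3 mod 4, sign flips]
  = -(97|291)    [679 ≡ 97 mod 291]
  = -(291|97)    [QR: 97 ≡ 1 mod 4, sign kept]
  = -(0|97)    [291 ≡ 0 mod 97]
  = 0    [numerator 0, gcd > 1]

0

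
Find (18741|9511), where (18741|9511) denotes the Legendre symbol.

(18741|9511)
  = (9230|9511)    [18741 ≡ 9230 mod 9511]
  = (4615|9511)    [9511 ≡ 7 mod 8 ⇒ (2|9511) = +1]
  = -(9511|4615)    [QR: both ≡ 3 mod 4, sign flips]
  = -(281|4615)    [9511 ≡ 281 mod 4615]
  = -(4615|281)    [QR: 281 ≡ 1 mod 4, sign kept]
  = -(119|281)    [4615 ≡ 119 mod 281]
  = -(281|119)    [QR: 281 ≡ 1 mod 4, sign kept]
  = -(43|119)    [281 ≡ 43 mod 119]
  = (119|43)    [QR: both ≡ 3 mod 4, sign flips]
  = (33|43)    [119 ≡ 33 mod 43]
  = (43|33)    [QR: 33 ≡ 1 mod 4, sign kept]
  = (10|33)    [43 ≡ 10 mod 33]
  = (5|33)    [33 ≡ 1 mod 8 ⇒ (2|33) = +1]
  = (33|5)    [QR: 5 ≡ 1 mod 4, sign kept]
  = (3|5)    [33 ≡ 3 mod 5]
  = (5|3)    [QR: 5 ≡ 1 mod 4, sign kept]
  = (2|3)    [5 ≡ 2 mod 3]
  = -(1|3)    [3 ≡ 3 mod 8 ⇒ (2|3) = -1]
  = -1    [(1|3) = 1]

-1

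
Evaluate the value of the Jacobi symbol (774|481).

Reduce the numerator: 774 ≡ 293 (mod 481), so (774|481) = (293|481).
293 ≡ 1 (mod 4), so quadratic reciprocity gives (293|481) = (481|293). Reduce: 481 ≡ 188 (mod 293). Now have (188|293).
Factor out 2: 188 = 2^2·47. Since 293 ≡ 5 (mod 8), (2|293) = -1, and (2|293)^2 = +1. Now have (47|293).
293 ≡ 1 (mod 4), so quadratic reciprocity gives (47|293) = (293|47). Reduce: 293 ≡ 11 (mod 47). Now have (11|47).
Both 11 ≡ 3 and 47 ≡ 3 (mod 4), so reciprocity gives (11|47) = -(47|11). Reduce: 47 ≡ 3 (mod 11). Now have -(3|11).
Both 3 ≡ 3 and 11 ≡ 3 (mod 4), so reciprocity gives (3|11) = -(11|3). Reduce: 11 ≡ 2 (mod 3). Now have (2|3).
Factor out 2: 2 = 2. Since 3 ≡ 3 (mod 8), (2|3) = -1. Now have -(1|3).
(1|3) = 1. Collecting the sign factors: -1.

-1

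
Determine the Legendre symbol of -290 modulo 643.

(-290|643)
  = (353|643)    [-290 ≡ 353 mod 643]
  = (643|353)    [QR: 353 ≡ 1 mod 4, sign kept]
  = (290|353)    [643 ≡ 290 mod 353]
  = (145|353)    [353 ≡ 1 mod 8 ⇒ (2|353) = +1]
  = (353|145)    [QR: 145 ≡ 1 mod 4, sign kept]
  = (63|145)    [353 ≡ 63 mod 145]
  = (145|63)    [QR: 145 ≡ 1 mod 4, sign kept]
  = (19|63)    [145 ≡ 19 mod 63]
  = -(63|19)    [QR: both ≡ 3 mod 4, sign flips]
  = -(6|19)    [63 ≡ 6 mod 19]
  = (3|19)    [19 ≡ 3 mod 8 ⇒ (2|19) = -1]
  = -(19|3)    [QR: both ≡ 3 mod 4, sign flips]
  = -(1|3)    [19 ≡ 1 mod 3]
  = -1    [(1|3) = 1]

-1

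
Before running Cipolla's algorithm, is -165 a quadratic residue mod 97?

no

Pull out -1: (-165|97) = (-1|97)·(165|97). Since 97 ≡ 1 (mod 4), (-1|97) = +1. Now have (165|97).
Reduce the numerator: 165 ≡ 68 (mod 97), so (165|97) = (68|97).
Factor out 2: 68 = 2^2·17. Since 97 ≡ 1 (mod 8), (2|97) = +1, and (2|97)^2 = +1. Now have (17|97).
17 ≡ 1 (mod 4), so quadratic reciprocity gives (17|97) = (97|17). Reduce: 97 ≡ 12 (mod 17). Now have (12|17).
Factor out 2: 12 = 2^2·3. Since 17 ≡ 1 (mod 8), (2|17) = +1, and (2|17)^2 = +1. Now have (3|17).
17 ≡ 1 (mod 4), so quadratic reciprocity gives (3|17) = (17|3). Reduce: 17 ≡ 2 (mod 3). Now have (2|3).
Factor out 2: 2 = 2. Since 3 ≡ 3 (mod 8), (2|3) = -1. Now have -(1|3).
(1|3) = 1. Collecting the sign factors: -1.
(-165|97) = -1, and 97 is prime, so -165 is not a quadratic residue mod 97.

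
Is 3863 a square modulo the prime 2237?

yes

Reduce the numerator: 3863 ≡ 1626 (mod 2237), so (3863|2237) = (1626|2237).
Factor out 2: 1626 = 2·813. Since 2237 ≡ 5 (mod 8), (2|2237) = -1. Now have -(813|2237).
813 ≡ 1 (mod 4), so quadratic reciprocity gives (813|2237) = (2237|813). Reduce: 2237 ≡ 611 (mod 813). Now have -(611|813).
813 ≡ 1 (mod 4), so quadratic reciprocity gives (611|813) = (813|611). Reduce: 813 ≡ 202 (mod 611). Now have -(202|611).
Factor out 2: 202 = 2·101. Since 611 ≡ 3 (mod 8), (2|611) = -1. Now have (101|611).
101 ≡ 1 (mod 4), so quadratic reciprocity gives (101|611) = (611|101). Reduce: 611 ≡ 5 (mod 101). Now have (5|101).
5 ≡ 1 (mod 4), so quadratic reciprocity gives (5|101) = (101|5). Reduce: 101 ≡ 1 (mod 5). Now have (1|5).
(1|5) = 1. Collecting the sign factors: 1.
(3863|2237) = 1, and 2237 is prime, so 3863 is a quadratic residue mod 2237.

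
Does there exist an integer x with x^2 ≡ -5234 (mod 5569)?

(-5234/5569)
  = (335/5569)    [-5234 ≡ 335 mod 5569]
  = (5569/335)    [QR: 5569 ≡ 1 mod 4, sign kept]
  = (209/335)    [5569 ≡ 209 mod 335]
  = (335/209)    [QR: 209 ≡ 1 mod 4, sign kept]
  = (126/209)    [335 ≡ 126 mod 209]
  = (63/209)    [209 ≡ 1 mod 8 ⇒ (2/209) = +1]
  = (209/63)    [QR: 209 ≡ 1 mod 4, sign kept]
  = (20/63)    [209 ≡ 20 mod 63]
  = (5/63)    [63 ≡ 7 mod 8 ⇒ (2/63)^2 = +1]
  = (63/5)    [QR: 5 ≡ 1 mod 4, sign kept]
  = (3/5)    [63 ≡ 3 mod 5]
  = (5/3)    [QR: 5 ≡ 1 mod 4, sign kept]
  = (2/3)    [5 ≡ 2 mod 3]
  = -(1/3)    [3 ≡ 3 mod 8 ⇒ (2/3) = -1]
  = -1    [(1/3) = 1]
(-5234/5569) = -1, and 5569 is prime, so -5234 is not a quadratic residue mod 5569.

no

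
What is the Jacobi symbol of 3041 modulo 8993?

1

(3041/8993)
  = (8993/3041)    [QR: 3041 ≡ 1 mod 4, sign kept]
  = (2911/3041)    [8993 ≡ 2911 mod 3041]
  = (3041/2911)    [QR: 3041 ≡ 1 mod 4, sign kept]
  = (130/2911)    [3041 ≡ 130 mod 2911]
  = (65/2911)    [2911 ≡ 7 mod 8 ⇒ (2/2911) = +1]
  = (2911/65)    [QR: 65 ≡ 1 mod 4, sign kept]
  = (51/65)    [2911 ≡ 51 mod 65]
  = (65/51)    [QR: 65 ≡ 1 mod 4, sign kept]
  = (14/51)    [65 ≡ 14 mod 51]
  = -(7/51)    [51 ≡ 3 mod 8 ⇒ (2/51) = -1]
  = (51/7)    [QR: both ≡ 3 mod 4, sign flips]
  = (2/7)    [51 ≡ 2 mod 7]
  = (1/7)    [7 ≡ 7 mod 8 ⇒ (2/7) = +1]
  = 1    [(1/7) = 1]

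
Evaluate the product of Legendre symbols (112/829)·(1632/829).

By multiplicativity, (112·1632/829) = (112/829)·(1632/829).
First factor (112/829):
(112/829)
  = (7/829)    [829 ≡ 5 mod 8 ⇒ (2/829)^4 = +1]
  = (829/7)    [QR: 829 ≡ 1 mod 4, sign kept]
  = (3/7)    [829 ≡ 3 mod 7]
  = -(7/3)    [QR: both ≡ 3 mod 4, sign flips]
  = -(1/3)    [7 ≡ 1 mod 3]
  = -1    [(1/3) = 1]
Second factor (1632/829):
(1632/829)
  = (803/829)    [1632 ≡ 803 mod 829]
  = (829/803)    [QR: 829 ≡ 1 mod 4, sign kept]
  = (26/803)    [829 ≡ 26 mod 803]
  = -(13/803)    [803 ≡ 3 mod 8 ⇒ (2/803) = -1]
  = -(803/13)    [QR: 13 ≡ 1 mod 4, sign kept]
  = -(10/13)    [803 ≡ 10 mod 13]
  = (5/13)    [13 ≡ 5 mod 8 ⇒ (2/13) = -1]
  = (13/5)    [QR: 5 ≡ 1 mod 4, sign kept]
  = (3/5)    [13 ≡ 3 mod 5]
  = (5/3)    [QR: 5 ≡ 1 mod 4, sign kept]
  = (2/3)    [5 ≡ 2 mod 3]
  = -(1/3)    [3 ≡ 3 mod 8 ⇒ (2/3) = -1]
  = -1    [(1/3) = 1]
Product: (-1)·(-1) = 1.

1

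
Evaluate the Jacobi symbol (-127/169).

1

Reduce the numerator: -127 ≡ 42 (mod 169), so (-127/169) = (42/169).
Factor out 2: 42 = 2·21. Since 169 ≡ 1 (mod 8), (2/169) = +1. Now have (21/169).
21 ≡ 1 (mod 4), so quadratic reciprocity gives (21/169) = (169/21). Reduce: 169 ≡ 1 (mod 21). Now have (1/21).
(1/21) = 1. Collecting the sign factors: 1.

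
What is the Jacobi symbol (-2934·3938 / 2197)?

1

By multiplicativity, (-2934·3938 / 2197) = (-2934 / 2197)·(3938 / 2197).
First factor (-2934 / 2197):
Pull out -1: (-2934 / 2197) = (-1 / 2197)·(2934 / 2197). Since 2197 ≡ 1 (mod 4), (-1 / 2197) = +1. Now have (2934 / 2197).
Reduce the numerator: 2934 ≡ 737 (mod 2197), so (2934 / 2197) = (737 / 2197).
737 ≡ 1 (mod 4), so quadratic reciprocity gives (737 / 2197) = (2197 / 737). Reduce: 2197 ≡ 723 (mod 737). Now have (723 / 737).
737 ≡ 1 (mod 4), so quadratic reciprocity gives (723 / 737) = (737 / 723). Reduce: 737 ≡ 14 (mod 723). Now have (14 / 723).
Factor out 2: 14 = 2·7. Since 723 ≡ 3 (mod 8), (2 / 723) = -1. Now have -(7 / 723).
Both 7 ≡ 3 and 723 ≡ 3 (mod 4), so reciprocity gives (7 / 723) = -(723 / 7). Reduce: 723 ≡ 2 (mod 7). Now have (2 / 7).
Factor out 2: 2 = 2. Since 7 ≡ 7 (mod 8), (2 / 7) = +1. Now have (1 / 7).
(1 / 7) = 1. Collecting the sign factors: 1.
Second factor (3938 / 2197):
Reduce the numerator: 3938 ≡ 1741 (mod 2197), so (3938 / 2197) = (1741 / 2197).
1741 ≡ 1 (mod 4), so quadratic reciprocity gives (1741 / 2197) = (2197 / 1741). Reduce: 2197 ≡ 456 (mod 1741). Now have (456 / 1741).
Factor out 2: 456 = 2^3·57. Since 1741 ≡ 5 (mod 8), (2 / 1741) = -1, and (2 / 1741)^3 = -1. Now have -(57 / 1741).
57 ≡ 1 (mod 4), so quadratic reciprocity gives (57 / 1741) = (1741 / 57). Reduce: 1741 ≡ 31 (mod 57). Now have -(31 / 57).
57 ≡ 1 (mod 4), so quadratic reciprocity gives (31 / 57) = (57 / 31). Reduce: 57 ≡ 26 (mod 31). Now have -(26 / 31).
Factor out 2: 26 = 2·13. Since 31 ≡ 7 (mod 8), (2 / 31) = +1. Now have -(13 / 31).
13 ≡ 1 (mod 4), so quadratic reciprocity gives (13 / 31) = (31 / 13). Reduce: 31 ≡ 5 (mod 13). Now have -(5 / 13).
5 ≡ 1 (mod 4), so quadratic reciprocity gives (5 / 13) = (13 / 5). Reduce: 13 ≡ 3 (mod 5). Now have -(3 / 5).
5 ≡ 1 (mod 4), so quadratic reciprocity gives (3 / 5) = (5 / 3). Reduce: 5 ≡ 2 (mod 3). Now have -(2 / 3).
Factor out 2: 2 = 2. Since 3 ≡ 3 (mod 8), (2 / 3) = -1. Now have (1 / 3).
(1 / 3) = 1. Collecting the sign factors: 1.
Product: (1)·(1) = 1.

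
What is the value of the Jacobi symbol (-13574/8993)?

1

(-13574/8993)
  = (13574/8993)    [8993 ≡ 1 mod 4 ⇒ (-1/8993) = +1]
  = (4581/8993)    [13574 ≡ 4581 mod 8993]
  = (8993/4581)    [QR: 4581 ≡ 1 mod 4, sign kept]
  = (4412/4581)    [8993 ≡ 4412 mod 4581]
  = (1103/4581)    [4581 ≡ 5 mod 8 ⇒ (2/4581)^2 = +1]
  = (4581/1103)    [QR: 4581 ≡ 1 mod 4, sign kept]
  = (169/1103)    [4581 ≡ 169 mod 1103]
  = (1103/169)    [QR: 169 ≡ 1 mod 4, sign kept]
  = (89/169)    [1103 ≡ 89 mod 169]
  = (169/89)    [QR: 89 ≡ 1 mod 4, sign kept]
  = (80/89)    [169 ≡ 80 mod 89]
  = (5/89)    [89 ≡ 1 mod 8 ⇒ (2/89)^4 = +1]
  = (89/5)    [QR: 5 ≡ 1 mod 4, sign kept]
  = (4/5)    [89 ≡ 4 mod 5]
  = (1/5)    [5 ≡ 5 mod 8 ⇒ (2/5)^2 = +1]
  = 1    [(1/5) = 1]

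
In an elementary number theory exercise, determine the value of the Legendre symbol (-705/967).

(-705/967)
  = (262/967)    [-705 ≡ 262 mod 967]
  = (131/967)    [967 ≡ 7 mod 8 ⇒ (2/967) = +1]
  = -(967/131)    [QR: both ≡ 3 mod 4, sign flips]
  = -(50/131)    [967 ≡ 50 mod 131]
  = (25/131)    [131 ≡ 3 mod 8 ⇒ (2/131) = -1]
  = (131/25)    [QR: 25 ≡ 1 mod 4, sign kept]
  = (6/25)    [131 ≡ 6 mod 25]
  = (3/25)    [25 ≡ 1 mod 8 ⇒ (2/25) = +1]
  = (25/3)    [QR: 25 ≡ 1 mod 4, sign kept]
  = (1/3)    [25 ≡ 1 mod 3]
  = 1    [(1/3) = 1]

1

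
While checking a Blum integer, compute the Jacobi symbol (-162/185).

1

Reduce the numerator: -162 ≡ 23 (mod 185), so (-162/185) = (23/185).
185 ≡ 1 (mod 4), so quadratic reciprocity gives (23/185) = (185/23). Reduce: 185 ≡ 1 (mod 23). Now have (1/23).
(1/23) = 1. Collecting the sign factors: 1.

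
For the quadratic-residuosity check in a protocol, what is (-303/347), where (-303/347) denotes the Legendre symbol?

1

(-303/347)
  = (44/347)    [-303 ≡ 44 mod 347]
  = (11/347)    [347 ≡ 3 mod 8 ⇒ (2/347)^2 = +1]
  = -(347/11)    [QR: both ≡ 3 mod 4, sign flips]
  = -(6/11)    [347 ≡ 6 mod 11]
  = (3/11)    [11 ≡ 3 mod 8 ⇒ (2/11) = -1]
  = -(11/3)    [QR: both ≡ 3 mod 4, sign flips]
  = -(2/3)    [11 ≡ 2 mod 3]
  = (1/3)    [3 ≡ 3 mod 8 ⇒ (2/3) = -1]
  = 1    [(1/3) = 1]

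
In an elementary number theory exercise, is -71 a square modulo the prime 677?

yes

(-71/677)
  = (71/677)    [677 ≡ 1 mod 4 ⇒ (-1/677) = +1]
  = (677/71)    [QR: 677 ≡ 1 mod 4, sign kept]
  = (38/71)    [677 ≡ 38 mod 71]
  = (19/71)    [71 ≡ 7 mod 8 ⇒ (2/71) = +1]
  = -(71/19)    [QR: both ≡ 3 mod 4, sign flips]
  = -(14/19)    [71 ≡ 14 mod 19]
  = (7/19)    [19 ≡ 3 mod 8 ⇒ (2/19) = -1]
  = -(19/7)    [QR: both ≡ 3 mod 4, sign flips]
  = -(5/7)    [19 ≡ 5 mod 7]
  = -(7/5)    [QR: 5 ≡ 1 mod 4, sign kept]
  = -(2/5)    [7 ≡ 2 mod 5]
  = (1/5)    [5 ≡ 5 mod 8 ⇒ (2/5) = -1]
  = 1    [(1/5) = 1]
The Legendre symbol is 1, so x^2 ≡ -71 (mod 677) has solution.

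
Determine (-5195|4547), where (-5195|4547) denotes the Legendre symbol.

Pull out -1: (-5195|4547) = (-1|4547)·(5195|4547). Since 4547 ≡ 3 (mod 4), (-1|4547) = -1. Now have -(5195|4547).
Reduce the numerator: 5195 ≡ 648 (mod 4547), so (5195|4547) = (648|4547).
Factor out 2: 648 = 2^3·81. Since 4547 ≡ 3 (mod 8), (2|4547) = -1, and (2|4547)^3 = -1. Now have (81|4547).
81 ≡ 1 (mod 4), so quadratic reciprocity gives (81|4547) = (4547|81). Reduce: 4547 ≡ 11 (mod 81). Now have (11|81).
81 ≡ 1 (mod 4), so quadratic reciprocity gives (11|81) = (81|11). Reduce: 81 ≡ 4 (mod 11). Now have (4|11).
Factor out 2: 4 = 2^2. Since 11 ≡ 3 (mod 8), (2|11) = -1, and (2|11)^2 = +1. Now have (1|11).
(1|11) = 1. Collecting the sign factors: 1.

1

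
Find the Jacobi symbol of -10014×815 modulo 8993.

By multiplicativity, (-10014·815/8993) = (-10014/8993)·(815/8993).
First factor (-10014/8993):
Pull out -1: (-10014/8993) = (-1/8993)·(10014/8993). Since 8993 ≡ 1 (mod 4), (-1/8993) = +1. Now have (10014/8993).
Reduce the numerator: 10014 ≡ 1021 (mod 8993), so (10014/8993) = (1021/8993).
1021 ≡ 1 (mod 4), so quadratic reciprocity gives (1021/8993) = (8993/1021). Reduce: 8993 ≡ 825 (mod 1021). Now have (825/1021).
825 ≡ 1 (mod 4), so quadratic reciprocity gives (825/1021) = (1021/825). Reduce: 1021 ≡ 196 (mod 825). Now have (196/825).
Factor out 2: 196 = 2^2·49. Since 825 ≡ 1 (mod 8), (2/825) = +1, and (2/825)^2 = +1. Now have (49/825).
49 ≡ 1 (mod 4), so quadratic reciprocity gives (49/825) = (825/49). Reduce: 825 ≡ 41 (mod 49). Now have (41/49).
41 ≡ 1 (mod 4), so quadratic reciprocity gives (41/49) = (49/41). Reduce: 49 ≡ 8 (mod 41). Now have (8/41).
Factor out 2: 8 = 2^3. Since 41 ≡ 1 (mod 8), (2/41) = +1, and (2/41)^3 = +1. Now have (1/41).
(1/41) = 1. Collecting the sign factors: 1.
Second factor (815/8993):
8993 ≡ 1 (mod 4), so quadratic reciprocity gives (815/8993) = (8993/815). Reduce: 8993 ≡ 28 (mod 815). Now have (28/815).
Factor out 2: 28 = 2^2·7. Since 815 ≡ 7 (mod 8), (2/815) = +1, and (2/815)^2 = +1. Now have (7/815).
Both 7 ≡ 3 and 815 ≡ 3 (mod 4), so reciprocity gives (7/815) = -(815/7). Reduce: 815 ≡ 3 (mod 7). Now have -(3/7).
Both 3 ≡ 3 and 7 ≡ 3 (mod 4), so reciprocity gives (3/7) = -(7/3). Reduce: 7 ≡ 1 (mod 3). Now have (1/3).
(1/3) = 1. Collecting the sign factors: 1.
Product: (1)·(1) = 1.

1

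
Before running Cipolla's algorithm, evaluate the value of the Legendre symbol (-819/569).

Pull out -1: (-819/569) = (-1/569)·(819/569). Since 569 ≡ 1 (mod 4), (-1/569) = +1. Now have (819/569).
Reduce the numerator: 819 ≡ 250 (mod 569), so (819/569) = (250/569).
Factor out 2: 250 = 2·125. Since 569 ≡ 1 (mod 8), (2/569) = +1. Now have (125/569).
125 ≡ 1 (mod 4), so quadratic reciprocity gives (125/569) = (569/125). Reduce: 569 ≡ 69 (mod 125). Now have (69/125).
69 ≡ 1 (mod 4), so quadratic reciprocity gives (69/125) = (125/69). Reduce: 125 ≡ 56 (mod 69). Now have (56/69).
Factor out 2: 56 = 2^3·7. Since 69 ≡ 5 (mod 8), (2/69) = -1, and (2/69)^3 = -1. Now have -(7/69).
69 ≡ 1 (mod 4), so quadratic reciprocity gives (7/69) = (69/7). Reduce: 69 ≡ 6 (mod 7). Now have -(6/7).
Factor out 2: 6 = 2·3. Since 7 ≡ 7 (mod 8), (2/7) = +1. Now have -(3/7).
Both 3 ≡ 3 and 7 ≡ 3 (mod 4), so reciprocity gives (3/7) = -(7/3). Reduce: 7 ≡ 1 (mod 3). Now have (1/3).
(1/3) = 1. Collecting the sign factors: 1.

1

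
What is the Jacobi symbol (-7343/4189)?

1

(-7343/4189)
  = (1035/4189)    [-7343 ≡ 1035 mod 4189]
  = (4189/1035)    [QR: 4189 ≡ 1 mod 4, sign kept]
  = (49/1035)    [4189 ≡ 49 mod 1035]
  = (1035/49)    [QR: 49 ≡ 1 mod 4, sign kept]
  = (6/49)    [1035 ≡ 6 mod 49]
  = (3/49)    [49 ≡ 1 mod 8 ⇒ (2/49) = +1]
  = (49/3)    [QR: 49 ≡ 1 mod 4, sign kept]
  = (1/3)    [49 ≡ 1 mod 3]
  = 1    [(1/3) = 1]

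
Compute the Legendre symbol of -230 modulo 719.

Pull out -1: (-230 / 719) = (-1 / 719)·(230 / 719). Since 719 ≡ 3 (mod 4), (-1 / 719) = -1. Now have -(230 / 719).
Factor out 2: 230 = 2·115. Since 719 ≡ 7 (mod 8), (2 / 719) = +1. Now have -(115 / 719).
Both 115 ≡ 3 and 719 ≡ 3 (mod 4), so reciprocity gives (115 / 719) = -(719 / 115). Reduce: 719 ≡ 29 (mod 115). Now have (29 / 115).
29 ≡ 1 (mod 4), so quadratic reciprocity gives (29 / 115) = (115 / 29). Reduce: 115 ≡ 28 (mod 29). Now have (28 / 29).
Factor out 2: 28 = 2^2·7. Since 29 ≡ 5 (mod 8), (2 / 29) = -1, and (2 / 29)^2 = +1. Now have (7 / 29).
29 ≡ 1 (mod 4), so quadratic reciprocity gives (7 / 29) = (29 / 7). Reduce: 29 ≡ 1 (mod 7). Now have (1 / 7).
(1 / 7) = 1. Collecting the sign factors: 1.

1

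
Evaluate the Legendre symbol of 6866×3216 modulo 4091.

-1

By multiplicativity, (6866·3216|4091) = (6866|4091)·(3216|4091).
First factor (6866|4091):
(6866|4091)
  = (2775|4091)    [6866 ≡ 2775 mod 4091]
  = -(4091|2775)    [QR: both ≡ 3 mod 4, sign flips]
  = -(1316|2775)    [4091 ≡ 1316 mod 2775]
  = -(329|2775)    [2775 ≡ 7 mod 8 ⇒ (2|2775)^2 = +1]
  = -(2775|329)    [QR: 329 ≡ 1 mod 4, sign kept]
  = -(143|329)    [2775 ≡ 143 mod 329]
  = -(329|143)    [QR: 329 ≡ 1 mod 4, sign kept]
  = -(43|143)    [329 ≡ 43 mod 143]
  = (143|43)    [QR: both ≡ 3 mod 4, sign flips]
  = (14|43)    [143 ≡ 14 mod 43]
  = -(7|43)    [43 ≡ 3 mod 8 ⇒ (2|43) = -1]
  = (43|7)    [QR: both ≡ 3 mod 4, sign flips]
  = (1|7)    [43 ≡ 1 mod 7]
  = 1    [(1|7) = 1]
Second factor (3216|4091):
(3216|4091)
  = (201|4091)    [4091 ≡ 3 mod 8 ⇒ (2|4091)^4 = +1]
  = (4091|201)    [QR: 201 ≡ 1 mod 4, sign kept]
  = (71|201)    [4091 ≡ 71 mod 201]
  = (201|71)    [QR: 201 ≡ 1 mod 4, sign kept]
  = (59|71)    [201 ≡ 59 mod 71]
  = -(71|59)    [QR: both ≡ 3 mod 4, sign flips]
  = -(12|59)    [71 ≡ 12 mod 59]
  = -(3|59)    [59 ≡ 3 mod 8 ⇒ (2|59)^2 = +1]
  = (59|3)    [QR: both ≡ 3 mod 4, sign flips]
  = (2|3)    [59 ≡ 2 mod 3]
  = -(1|3)    [3 ≡ 3 mod 8 ⇒ (2|3) = -1]
  = -1    [(1|3) = 1]
Product: (1)·(-1) = -1.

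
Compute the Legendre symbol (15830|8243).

-1

(15830|8243)
  = (7587|8243)    [15830 ≡ 7587 mod 8243]
  = -(8243|7587)    [QR: both ≡ 3 mod 4, sign flips]
  = -(656|7587)    [8243 ≡ 656 mod 7587]
  = -(41|7587)    [7587 ≡ 3 mod 8 ⇒ (2|7587)^4 = +1]
  = -(7587|41)    [QR: 41 ≡ 1 mod 4, sign kept]
  = -(2|41)    [7587 ≡ 2 mod 41]
  = -(1|41)    [41 ≡ 1 mod 8 ⇒ (2|41) = +1]
  = -1    [(1|41) = 1]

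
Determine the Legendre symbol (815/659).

Reduce the numerator: 815 ≡ 156 (mod 659), so (815/659) = (156/659).
Factor out 2: 156 = 2^2·39. Since 659 ≡ 3 (mod 8), (2/659) = -1, and (2/659)^2 = +1. Now have (39/659).
Both 39 ≡ 3 and 659 ≡ 3 (mod 4), so reciprocity gives (39/659) = -(659/39). Reduce: 659 ≡ 35 (mod 39). Now have -(35/39).
Both 35 ≡ 3 and 39 ≡ 3 (mod 4), so reciprocity gives (35/39) = -(39/35). Reduce: 39 ≡ 4 (mod 35). Now have (4/35).
Factor out 2: 4 = 2^2. Since 35 ≡ 3 (mod 8), (2/35) = -1, and (2/35)^2 = +1. Now have (1/35).
(1/35) = 1. Collecting the sign factors: 1.

1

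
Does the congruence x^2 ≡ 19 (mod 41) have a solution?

no

(19/41)
  = (41/19)    [QR: 41 ≡ 1 mod 4, sign kept]
  = (3/19)    [41 ≡ 3 mod 19]
  = -(19/3)    [QR: both ≡ 3 mod 4, sign flips]
  = -(1/3)    [19 ≡ 1 mod 3]
  = -1    [(1/3) = 1]
(19/41) = -1, and 41 is prime, so 19 is not a quadratic residue mod 41.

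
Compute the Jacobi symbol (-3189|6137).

-1

(-3189|6137)
  = (3189|6137)    [6137 ≡ 1 mod 4 ⇒ (-1|6137) = +1]
  = (6137|3189)    [QR: 3189 ≡ 1 mod 4, sign kept]
  = (2948|3189)    [6137 ≡ 2948 mod 3189]
  = (737|3189)    [3189 ≡ 5 mod 8 ⇒ (2|3189)^2 = +1]
  = (3189|737)    [QR: 737 ≡ 1 mod 4, sign kept]
  = (241|737)    [3189 ≡ 241 mod 737]
  = (737|241)    [QR: 241 ≡ 1 mod 4, sign kept]
  = (14|241)    [737 ≡ 14 mod 241]
  = (7|241)    [241 ≡ 1 mod 8 ⇒ (2|241) = +1]
  = (241|7)    [QR: 241 ≡ 1 mod 4, sign kept]
  = (3|7)    [241 ≡ 3 mod 7]
  = -(7|3)    [QR: both ≡ 3 mod 4, sign flips]
  = -(1|3)    [7 ≡ 1 mod 3]
  = -1    [(1|3) = 1]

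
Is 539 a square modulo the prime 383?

no

(539/383)
  = (156/383)    [539 ≡ 156 mod 383]
  = (39/383)    [383 ≡ 7 mod 8 ⇒ (2/383)^2 = +1]
  = -(383/39)    [QR: both ≡ 3 mod 4, sign flips]
  = -(32/39)    [383 ≡ 32 mod 39]
  = -(1/39)    [39 ≡ 7 mod 8 ⇒ (2/39)^5 = +1]
  = -1    [(1/39) = 1]
The Legendre symbol is -1, so x^2 ≡ 539 (mod 383) has no solution.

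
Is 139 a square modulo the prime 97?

no

(139|97)
  = (42|97)    [139 ≡ 42 mod 97]
  = (21|97)    [97 ≡ 1 mod 8 ⇒ (2|97) = +1]
  = (97|21)    [QR: 21 ≡ 1 mod 4, sign kept]
  = (13|21)    [97 ≡ 13 mod 21]
  = (21|13)    [QR: 13 ≡ 1 mod 4, sign kept]
  = (8|13)    [21 ≡ 8 mod 13]
  = -(1|13)    [13 ≡ 5 mod 8 ⇒ (2|13)^3 = -1]
  = -1    [(1|13) = 1]
The Legendre symbol is -1, so x^2 ≡ 139 (mod 97) has no solution.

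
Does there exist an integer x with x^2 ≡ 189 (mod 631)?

189 ≡ 1 (mod 4), so quadratic reciprocity gives (189/631) = (631/189). Reduce: 631 ≡ 64 (mod 189). Now have (64/189).
Factor out 2: 64 = 2^6. Since 189 ≡ 5 (mod 8), (2/189) = -1, and (2/189)^6 = +1. Now have (1/189).
(1/189) = 1. Collecting the sign factors: 1.
The Legendre symbol is 1, so x^2 ≡ 189 (mod 631) has solution.

yes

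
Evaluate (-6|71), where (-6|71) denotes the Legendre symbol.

-1

Pull out -1: (-6|71) = (-1|71)·(6|71). Since 71 ≡ 3 (mod 4), (-1|71) = -1. Now have -(6|71).
Factor out 2: 6 = 2·3. Since 71 ≡ 7 (mod 8), (2|71) = +1. Now have -(3|71).
Both 3 ≡ 3 and 71 ≡ 3 (mod 4), so reciprocity gives (3|71) = -(71|3). Reduce: 71 ≡ 2 (mod 3). Now have (2|3).
Factor out 2: 2 = 2. Since 3 ≡ 3 (mod 8), (2|3) = -1. Now have -(1|3).
(1|3) = 1. Collecting the sign factors: -1.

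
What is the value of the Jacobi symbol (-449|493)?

(-449|493)
  = (449|493)    [493 ≡ 1 mod 4 ⇒ (-1|493) = +1]
  = (493|449)    [QR: 449 ≡ 1 mod 4, sign kept]
  = (44|449)    [493 ≡ 44 mod 449]
  = (11|449)    [449 ≡ 1 mod 8 ⇒ (2|449)^2 = +1]
  = (449|11)    [QR: 449 ≡ 1 mod 4, sign kept]
  = (9|11)    [449 ≡ 9 mod 11]
  = (11|9)    [QR: 9 ≡ 1 mod 4, sign kept]
  = (2|9)    [11 ≡ 2 mod 9]
  = (1|9)    [9 ≡ 1 mod 8 ⇒ (2|9) = +1]
  = 1    [(1|9) = 1]

1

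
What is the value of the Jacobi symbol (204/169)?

1

Reduce the numerator: 204 ≡ 35 (mod 169), so (204/169) = (35/169).
169 ≡ 1 (mod 4), so quadratic reciprocity gives (35/169) = (169/35). Reduce: 169 ≡ 29 (mod 35). Now have (29/35).
29 ≡ 1 (mod 4), so quadratic reciprocity gives (29/35) = (35/29). Reduce: 35 ≡ 6 (mod 29). Now have (6/29).
Factor out 2: 6 = 2·3. Since 29 ≡ 5 (mod 8), (2/29) = -1. Now have -(3/29).
29 ≡ 1 (mod 4), so quadratic reciprocity gives (3/29) = (29/3). Reduce: 29 ≡ 2 (mod 3). Now have -(2/3).
Factor out 2: 2 = 2. Since 3 ≡ 3 (mod 8), (2/3) = -1. Now have (1/3).
(1/3) = 1. Collecting the sign factors: 1.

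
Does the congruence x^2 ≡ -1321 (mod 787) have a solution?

yes

Pull out -1: (-1321/787) = (-1/787)·(1321/787). Since 787 ≡ 3 (mod 4), (-1/787) = -1. Now have -(1321/787).
Reduce the numerator: 1321 ≡ 534 (mod 787), so (1321/787) = (534/787).
Factor out 2: 534 = 2·267. Since 787 ≡ 3 (mod 8), (2/787) = -1. Now have (267/787).
Both 267 ≡ 3 and 787 ≡ 3 (mod 4), so reciprocity gives (267/787) = -(787/267). Reduce: 787 ≡ 253 (mod 267). Now have -(253/267).
253 ≡ 1 (mod 4), so quadratic reciprocity gives (253/267) = (267/253). Reduce: 267 ≡ 14 (mod 253). Now have -(14/253).
Factor out 2: 14 = 2·7. Since 253 ≡ 5 (mod 8), (2/253) = -1. Now have (7/253).
253 ≡ 1 (mod 4), so quadratic reciprocity gives (7/253) = (253/7). Reduce: 253 ≡ 1 (mod 7). Now have (1/7).
(1/7) = 1. Collecting the sign factors: 1.
The Legendre symbol is 1, so x^2 ≡ -1321 (mod 787) has solution.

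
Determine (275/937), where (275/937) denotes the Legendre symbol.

-1

937 ≡ 1 (mod 4), so quadratic reciprocity gives (275/937) = (937/275). Reduce: 937 ≡ 112 (mod 275). Now have (112/275).
Factor out 2: 112 = 2^4·7. Since 275 ≡ 3 (mod 8), (2/275) = -1, and (2/275)^4 = +1. Now have (7/275).
Both 7 ≡ 3 and 275 ≡ 3 (mod 4), so reciprocity gives (7/275) = -(275/7). Reduce: 275 ≡ 2 (mod 7). Now have -(2/7).
Factor out 2: 2 = 2. Since 7 ≡ 7 (mod 8), (2/7) = +1. Now have -(1/7).
(1/7) = 1. Collecting the sign factors: -1.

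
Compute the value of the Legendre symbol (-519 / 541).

1

(-519 / 541)
  = (519 / 541)    [541 ≡ 1 mod 4 ⇒ (-1 / 541) = +1]
  = (541 / 519)    [QR: 541 ≡ 1 mod 4, sign kept]
  = (22 / 519)    [541 ≡ 22 mod 519]
  = (11 / 519)    [519 ≡ 7 mod 8 ⇒ (2 / 519) = +1]
  = -(519 / 11)    [QR: both ≡ 3 mod 4, sign flips]
  = -(2 / 11)    [519 ≡ 2 mod 11]
  = (1 / 11)    [11 ≡ 3 mod 8 ⇒ (2 / 11) = -1]
  = 1    [(1 / 11) = 1]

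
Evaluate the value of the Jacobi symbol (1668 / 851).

Reduce the numerator: 1668 ≡ 817 (mod 851), so (1668 / 851) = (817 / 851).
817 ≡ 1 (mod 4), so quadratic reciprocity gives (817 / 851) = (851 / 817). Reduce: 851 ≡ 34 (mod 817). Now have (34 / 817).
Factor out 2: 34 = 2·17. Since 817 ≡ 1 (mod 8), (2 / 817) = +1. Now have (17 / 817).
17 ≡ 1 (mod 4), so quadratic reciprocity gives (17 / 817) = (817 / 17). Reduce: 817 ≡ 1 (mod 17). Now have (1 / 17).
(1 / 17) = 1. Collecting the sign factors: 1.

1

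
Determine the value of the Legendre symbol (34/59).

-1

(34/59)
  = -(17/59)    [59 ≡ 3 mod 8 ⇒ (2/59) = -1]
  = -(59/17)    [QR: 17 ≡ 1 mod 4, sign kept]
  = -(8/17)    [59 ≡ 8 mod 17]
  = -(1/17)    [17 ≡ 1 mod 8 ⇒ (2/17)^3 = +1]
  = -1    [(1/17) = 1]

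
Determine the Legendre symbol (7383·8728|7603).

By multiplicativity, (7383·8728|7603) = (7383|7603)·(8728|7603).
First factor (7383|7603):
(7383|7603)
  = -(7603|7383)    [QR: both ≡ 3 mod 4, sign flips]
  = -(220|7383)    [7603 ≡ 220 mod 7383]
  = -(55|7383)    [7383 ≡ 7 mod 8 ⇒ (2|7383)^2 = +1]
  = (7383|55)    [QR: both ≡ 3 mod 4, sign flips]
  = (13|55)    [7383 ≡ 13 mod 55]
  = (55|13)    [QR: 13 ≡ 1 mod 4, sign kept]
  = (3|13)    [55 ≡ 3 mod 13]
  = (13|3)    [QR: 13 ≡ 1 mod 4, sign kept]
  = (1|3)    [13 ≡ 1 mod 3]
  = 1    [(1|3) = 1]
Second factor (8728|7603):
(8728|7603)
  = (1125|7603)    [8728 ≡ 1125 mod 7603]
  = (7603|1125)    [QR: 1125 ≡ 1 mod 4, sign kept]
  = (853|1125)    [7603 ≡ 853 mod 1125]
  = (1125|853)    [QR: 853 ≡ 1 mod 4, sign kept]
  = (272|853)    [1125 ≡ 272 mod 853]
  = (17|853)    [853 ≡ 5 mod 8 ⇒ (2|853)^4 = +1]
  = (853|17)    [QR: 17 ≡ 1 mod 4, sign kept]
  = (3|17)    [853 ≡ 3 mod 17]
  = (17|3)    [QR: 17 ≡ 1 mod 4, sign kept]
  = (2|3)    [17 ≡ 2 mod 3]
  = -(1|3)    [3 ≡ 3 mod 8 ⇒ (2|3) = -1]
  = -1    [(1|3) = 1]
Product: (1)·(-1) = -1.

-1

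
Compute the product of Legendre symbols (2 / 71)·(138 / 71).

By multiplicativity, (2·138 / 71) = (2 / 71)·(138 / 71).
First factor (2 / 71):
Factor out 2: 2 = 2. Since 71 ≡ 7 (mod 8), (2 / 71) = +1. Now have (1 / 71).
(1 / 71) = 1. Collecting the sign factors: 1.
Second factor (138 / 71):
Reduce the numerator: 138 ≡ 67 (mod 71), so (138 / 71) = (67 / 71).
Both 67 ≡ 3 and 71 ≡ 3 (mod 4), so reciprocity gives (67 / 71) = -(71 / 67). Reduce: 71 ≡ 4 (mod 67). Now have -(4 / 67).
Factor out 2: 4 = 2^2. Since 67 ≡ 3 (mod 8), (2 / 67) = -1, and (2 / 67)^2 = +1. Now have -(1 / 67).
(1 / 67) = 1. Collecting the sign factors: -1.
Product: (1)·(-1) = -1.

-1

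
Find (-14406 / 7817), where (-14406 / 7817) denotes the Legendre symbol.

Reduce the numerator: -14406 ≡ 1228 (mod 7817), so (-14406 / 7817) = (1228 / 7817).
Factor out 2: 1228 = 2^2·307. Since 7817 ≡ 1 (mod 8), (2 / 7817) = +1, and (2 / 7817)^2 = +1. Now have (307 / 7817).
7817 ≡ 1 (mod 4), so quadratic reciprocity gives (307 / 7817) = (7817 / 307). Reduce: 7817 ≡ 142 (mod 307). Now have (142 / 307).
Factor out 2: 142 = 2·71. Since 307 ≡ 3 (mod 8), (2 / 307) = -1. Now have -(71 / 307).
Both 71 ≡ 3 and 307 ≡ 3 (mod 4), so reciprocity gives (71 / 307) = -(307 / 71). Reduce: 307 ≡ 23 (mod 71). Now have (23 / 71).
Both 23 ≡ 3 and 71 ≡ 3 (mod 4), so reciprocity gives (23 / 71) = -(71 / 23). Reduce: 71 ≡ 2 (mod 23). Now have -(2 / 23).
Factor out 2: 2 = 2. Since 23 ≡ 7 (mod 8), (2 / 23) = +1. Now have -(1 / 23).
(1 / 23) = 1. Collecting the sign factors: -1.

-1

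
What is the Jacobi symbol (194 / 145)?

(194 / 145)
  = (49 / 145)    [194 ≡ 49 mod 145]
  = (145 / 49)    [QR: 49 ≡ 1 mod 4, sign kept]
  = (47 / 49)    [145 ≡ 47 mod 49]
  = (49 / 47)    [QR: 49 ≡ 1 mod 4, sign kept]
  = (2 / 47)    [49 ≡ 2 mod 47]
  = (1 / 47)    [47 ≡ 7 mod 8 ⇒ (2 / 47) = +1]
  = 1    [(1 / 47) = 1]

1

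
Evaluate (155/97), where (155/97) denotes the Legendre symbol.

-1

Reduce the numerator: 155 ≡ 58 (mod 97), so (155/97) = (58/97).
Factor out 2: 58 = 2·29. Since 97 ≡ 1 (mod 8), (2/97) = +1. Now have (29/97).
29 ≡ 1 (mod 4), so quadratic reciprocity gives (29/97) = (97/29). Reduce: 97 ≡ 10 (mod 29). Now have (10/29).
Factor out 2: 10 = 2·5. Since 29 ≡ 5 (mod 8), (2/29) = -1. Now have -(5/29).
5 ≡ 1 (mod 4), so quadratic reciprocity gives (5/29) = (29/5). Reduce: 29 ≡ 4 (mod 5). Now have -(4/5).
Factor out 2: 4 = 2^2. Since 5 ≡ 5 (mod 8), (2/5) = -1, and (2/5)^2 = +1. Now have -(1/5).
(1/5) = 1. Collecting the sign factors: -1.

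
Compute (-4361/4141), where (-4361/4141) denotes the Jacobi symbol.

(-4361/4141)
  = (4361/4141)    [4141 ≡ 1 mod 4 ⇒ (-1/4141) = +1]
  = (220/4141)    [4361 ≡ 220 mod 4141]
  = (55/4141)    [4141 ≡ 5 mod 8 ⇒ (2/4141)^2 = +1]
  = (4141/55)    [QR: 4141 ≡ 1 mod 4, sign kept]
  = (16/55)    [4141 ≡ 16 mod 55]
  = (1/55)    [55 ≡ 7 mod 8 ⇒ (2/55)^4 = +1]
  = 1    [(1/55) = 1]

1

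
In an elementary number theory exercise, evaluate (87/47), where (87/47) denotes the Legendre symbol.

-1

(87/47)
  = (40/47)    [87 ≡ 40 mod 47]
  = (5/47)    [47 ≡ 7 mod 8 ⇒ (2/47)^3 = +1]
  = (47/5)    [QR: 5 ≡ 1 mod 4, sign kept]
  = (2/5)    [47 ≡ 2 mod 5]
  = -(1/5)    [5 ≡ 5 mod 8 ⇒ (2/5) = -1]
  = -1    [(1/5) = 1]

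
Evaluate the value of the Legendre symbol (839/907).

1

(839/907)
  = -(907/839)    [QR: both ≡ 3 mod 4, sign flips]
  = -(68/839)    [907 ≡ 68 mod 839]
  = -(17/839)    [839 ≡ 7 mod 8 ⇒ (2/839)^2 = +1]
  = -(839/17)    [QR: 17 ≡ 1 mod 4, sign kept]
  = -(6/17)    [839 ≡ 6 mod 17]
  = -(3/17)    [17 ≡ 1 mod 8 ⇒ (2/17) = +1]
  = -(17/3)    [QR: 17 ≡ 1 mod 4, sign kept]
  = -(2/3)    [17 ≡ 2 mod 3]
  = (1/3)    [3 ≡ 3 mod 8 ⇒ (2/3) = -1]
  = 1    [(1/3) = 1]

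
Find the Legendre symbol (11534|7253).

1

(11534|7253)
  = (4281|7253)    [11534 ≡ 4281 mod 7253]
  = (7253|4281)    [QR: 4281 ≡ 1 mod 4, sign kept]
  = (2972|4281)    [7253 ≡ 2972 mod 4281]
  = (743|4281)    [4281 ≡ 1 mod 8 ⇒ (2|4281)^2 = +1]
  = (4281|743)    [QR: 4281 ≡ 1 mod 4, sign kept]
  = (566|743)    [4281 ≡ 566 mod 743]
  = (283|743)    [743 ≡ 7 mod 8 ⇒ (2|743) = +1]
  = -(743|283)    [QR: both ≡ 3 mod 4, sign flips]
  = -(177|283)    [743 ≡ 177 mod 283]
  = -(283|177)    [QR: 177 ≡ 1 mod 4, sign kept]
  = -(106|177)    [283 ≡ 106 mod 177]
  = -(53|177)    [177 ≡ 1 mod 8 ⇒ (2|177) = +1]
  = -(177|53)    [QR: 53 ≡ 1 mod 4, sign kept]
  = -(18|53)    [177 ≡ 18 mod 53]
  = (9|53)    [53 ≡ 5 mod 8 ⇒ (2|53) = -1]
  = (53|9)    [QR: 9 ≡ 1 mod 4, sign kept]
  = (8|9)    [53 ≡ 8 mod 9]
  = (1|9)    [9 ≡ 1 mod 8 ⇒ (2|9)^3 = +1]
  = 1    [(1|9) = 1]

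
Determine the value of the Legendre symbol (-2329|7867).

(-2329|7867)
  = -(2329|7867)    [7867 ≡ 3 mod 4 ⇒ (-1|7867) = -1]
  = -(7867|2329)    [QR: 2329 ≡ 1 mod 4, sign kept]
  = -(880|2329)    [7867 ≡ 880 mod 2329]
  = -(55|2329)    [2329 ≡ 1 mod 8 ⇒ (2|2329)^4 = +1]
  = -(2329|55)    [QR: 2329 ≡ 1 mod 4, sign kept]
  = -(19|55)    [2329 ≡ 19 mod 55]
  = (55|19)    [QR: both ≡ 3 mod 4, sign flips]
  = (17|19)    [55 ≡ 17 mod 19]
  = (19|17)    [QR: 17 ≡ 1 mod 4, sign kept]
  = (2|17)    [19 ≡ 2 mod 17]
  = (1|17)    [17 ≡ 1 mod 8 ⇒ (2|17) = +1]
  = 1    [(1|17) = 1]

1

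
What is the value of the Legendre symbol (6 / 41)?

(6 / 41)
  = (3 / 41)    [41 ≡ 1 mod 8 ⇒ (2 / 41) = +1]
  = (41 / 3)    [QR: 41 ≡ 1 mod 4, sign kept]
  = (2 / 3)    [41 ≡ 2 mod 3]
  = -(1 / 3)    [3 ≡ 3 mod 8 ⇒ (2 / 3) = -1]
  = -1    [(1 / 3) = 1]

-1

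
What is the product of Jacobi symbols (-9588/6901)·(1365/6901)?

By multiplicativity, (-9588·1365/6901) = (-9588/6901)·(1365/6901).
First factor (-9588/6901):
(-9588/6901)
  = (9588/6901)    [6901 ≡ 1 mod 4 ⇒ (-1/6901) = +1]
  = (2687/6901)    [9588 ≡ 2687 mod 6901]
  = (6901/2687)    [QR: 6901 ≡ 1 mod 4, sign kept]
  = (1527/2687)    [6901 ≡ 1527 mod 2687]
  = -(2687/1527)    [QR: both ≡ 3 mod 4, sign flips]
  = -(1160/1527)    [2687 ≡ 1160 mod 1527]
  = -(145/1527)    [1527 ≡ 7 mod 8 ⇒ (2/1527)^3 = +1]
  = -(1527/145)    [QR: 145 ≡ 1 mod 4, sign kept]
  = -(77/145)    [1527 ≡ 77 mod 145]
  = -(145/77)    [QR: 77 ≡ 1 mod 4, sign kept]
  = -(68/77)    [145 ≡ 68 mod 77]
  = -(17/77)    [77 ≡ 5 mod 8 ⇒ (2/77)^2 = +1]
  = -(77/17)    [QR: 17 ≡ 1 mod 4, sign kept]
  = -(9/17)    [77 ≡ 9 mod 17]
  = -(17/9)    [QR: 9 ≡ 1 mod 4, sign kept]
  = -(8/9)    [17 ≡ 8 mod 9]
  = -(1/9)    [9 ≡ 1 mod 8 ⇒ (2/9)^3 = +1]
  = -1    [(1/9) = 1]
Second factor (1365/6901):
(1365/6901)
  = (6901/1365)    [QR: 1365 ≡ 1 mod 4, sign kept]
  = (76/1365)    [6901 ≡ 76 mod 1365]
  = (19/1365)    [1365 ≡ 5 mod 8 ⇒ (2/1365)^2 = +1]
  = (1365/19)    [QR: 1365 ≡ 1 mod 4, sign kept]
  = (16/19)    [1365 ≡ 16 mod 19]
  = (1/19)    [19 ≡ 3 mod 8 ⇒ (2/19)^4 = +1]
  = 1    [(1/19) = 1]
Product: (-1)·(1) = -1.

-1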